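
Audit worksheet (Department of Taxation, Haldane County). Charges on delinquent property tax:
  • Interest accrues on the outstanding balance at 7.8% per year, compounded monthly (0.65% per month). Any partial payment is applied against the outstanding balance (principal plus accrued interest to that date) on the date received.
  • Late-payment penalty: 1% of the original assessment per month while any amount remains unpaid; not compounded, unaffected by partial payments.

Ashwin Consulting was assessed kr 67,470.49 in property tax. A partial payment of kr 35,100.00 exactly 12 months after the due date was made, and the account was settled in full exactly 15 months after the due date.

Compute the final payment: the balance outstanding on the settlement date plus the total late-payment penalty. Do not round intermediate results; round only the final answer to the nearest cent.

Balance at month 12: kr 67,470.4900 × (1 + 0.0065)^12 = kr 72,925.4663…
After kr 35,100.00 payment: kr 72,925.4663… − kr 35,100.00 = kr 37,825.4663…
Balance at month 15: kr 37,825.4663… × (1 + 0.0065)^3 = kr 38,567.8677…
Penalty: 15 × 1% × kr 67,470.49 = kr 10,120.57…
Final settlement = outstanding balance + penalty = kr 38,567.8677… + kr 10,120.57… = kr 48,688.44

kr 48,688.44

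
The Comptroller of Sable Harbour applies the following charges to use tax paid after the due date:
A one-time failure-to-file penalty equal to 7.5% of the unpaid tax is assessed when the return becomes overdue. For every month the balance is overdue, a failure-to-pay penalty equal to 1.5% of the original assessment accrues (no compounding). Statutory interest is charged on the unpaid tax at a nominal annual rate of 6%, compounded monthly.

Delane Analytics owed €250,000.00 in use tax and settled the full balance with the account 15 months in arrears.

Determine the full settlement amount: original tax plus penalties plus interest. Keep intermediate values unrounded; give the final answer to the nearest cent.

Failure-to-file penalty: 7.5% × €250,000.00 = €18,750.00
Failure-to-pay penalty: 15 × 1.5% × €250,000.00 = €56,250.00
Interest (6%/yr ÷ 12 = 0.5%/month): €250,000.00 × ((1 + 0.005)^15 − 1) = €19,420.6844…
Total = €250,000.00 + €75,000.0000 + €19,420.6844… = €344,420.68

€344,420.68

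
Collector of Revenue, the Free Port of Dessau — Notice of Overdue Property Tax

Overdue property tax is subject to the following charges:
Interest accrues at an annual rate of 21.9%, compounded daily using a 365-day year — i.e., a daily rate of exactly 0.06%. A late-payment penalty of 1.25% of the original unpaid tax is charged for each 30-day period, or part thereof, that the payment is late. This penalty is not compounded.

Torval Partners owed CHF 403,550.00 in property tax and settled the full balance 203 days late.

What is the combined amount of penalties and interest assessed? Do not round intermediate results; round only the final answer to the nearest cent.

CHF 87,565.07

Penalty periods: ⌈203/30⌉ = 7; penalty = 7 × 1.25% × CHF 403,550.00 = CHF 35,310.63…
Interest: CHF 403,550.00 × ((1 + 0.0006)^203 − 1) = CHF 403,550.00 × 0.12948692… = CHF 52,254.4457…
Penalties + interest = CHF 35,310.6250 + CHF 52,254.4457… = CHF 87,565.07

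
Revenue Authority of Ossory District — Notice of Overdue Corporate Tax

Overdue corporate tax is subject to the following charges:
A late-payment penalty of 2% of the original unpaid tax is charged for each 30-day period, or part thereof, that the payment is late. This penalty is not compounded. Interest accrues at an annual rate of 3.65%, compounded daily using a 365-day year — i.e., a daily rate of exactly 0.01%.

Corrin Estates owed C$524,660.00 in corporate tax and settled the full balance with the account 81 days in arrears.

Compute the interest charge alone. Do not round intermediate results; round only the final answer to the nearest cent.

C$4,266.79

Interest: C$524,660.00 × ((1 + 0.0001)^81 − 1) = C$524,660.00 × 0.00813249… = C$4,266.7898…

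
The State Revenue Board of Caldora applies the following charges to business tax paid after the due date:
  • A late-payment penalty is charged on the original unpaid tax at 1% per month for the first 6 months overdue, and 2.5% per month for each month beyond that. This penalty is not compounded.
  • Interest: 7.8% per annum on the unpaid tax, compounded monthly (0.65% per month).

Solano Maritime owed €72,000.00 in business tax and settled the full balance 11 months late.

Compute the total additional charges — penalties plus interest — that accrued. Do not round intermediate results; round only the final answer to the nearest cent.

Penalty, months 1–6: 6 × 1% × €72,000.00 = €4,320.00
Penalty, months 7–11: 5 × 2.5% × €72,000.00 = €9,000.00
Interest: €72,000.00 × ((1 + 0.0065)^11 − 1) = €72,000.00 × 0.0738697… = €5,318.6153…
Penalties + interest = €13,320.0000 + €5,318.6153… = €18,638.62

€18,638.62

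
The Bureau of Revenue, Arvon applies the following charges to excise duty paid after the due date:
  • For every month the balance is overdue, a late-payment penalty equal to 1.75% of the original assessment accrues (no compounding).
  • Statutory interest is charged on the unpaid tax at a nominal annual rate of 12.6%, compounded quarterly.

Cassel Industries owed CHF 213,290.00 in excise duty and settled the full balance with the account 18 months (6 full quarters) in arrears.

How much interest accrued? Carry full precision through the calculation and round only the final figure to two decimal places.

Interest (12.6%/yr ÷ 4 = 3.15%/quarter): CHF 213,290.00 × ((1 + 0.0315)^6 − 1) = CHF 43,622.8862…

CHF 43,622.89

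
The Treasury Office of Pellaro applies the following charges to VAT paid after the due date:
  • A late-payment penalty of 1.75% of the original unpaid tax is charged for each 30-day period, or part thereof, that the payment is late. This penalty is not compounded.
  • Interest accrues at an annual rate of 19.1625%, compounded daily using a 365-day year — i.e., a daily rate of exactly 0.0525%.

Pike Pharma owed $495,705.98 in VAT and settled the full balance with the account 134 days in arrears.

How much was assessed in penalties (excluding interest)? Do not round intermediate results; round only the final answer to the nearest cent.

Penalty periods: ⌈134/30⌉ = 5; penalty = 5 × 1.75% × $495,705.98 = $43,374.27…

$43,374.27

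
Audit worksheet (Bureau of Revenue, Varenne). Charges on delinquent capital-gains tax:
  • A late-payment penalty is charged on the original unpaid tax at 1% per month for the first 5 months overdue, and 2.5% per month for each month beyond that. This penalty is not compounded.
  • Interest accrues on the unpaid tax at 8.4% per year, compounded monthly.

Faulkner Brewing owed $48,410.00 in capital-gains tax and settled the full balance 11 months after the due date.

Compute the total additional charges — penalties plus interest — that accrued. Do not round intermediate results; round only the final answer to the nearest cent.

$13,542.81

Penalty, months 1–5: 5 × 1% × $48,410.00 = $2,420.50
Penalty, months 6–11: 6 × 2.5% × $48,410.00 = $7,261.50
Interest (8.4%/yr ÷ 12 = 0.7%/month): $48,410.00 × ((1 + 0.007)^11 − 1) = $3,860.8134…
Penalties + interest = $9,682.0000 + $3,860.8134… = $13,542.81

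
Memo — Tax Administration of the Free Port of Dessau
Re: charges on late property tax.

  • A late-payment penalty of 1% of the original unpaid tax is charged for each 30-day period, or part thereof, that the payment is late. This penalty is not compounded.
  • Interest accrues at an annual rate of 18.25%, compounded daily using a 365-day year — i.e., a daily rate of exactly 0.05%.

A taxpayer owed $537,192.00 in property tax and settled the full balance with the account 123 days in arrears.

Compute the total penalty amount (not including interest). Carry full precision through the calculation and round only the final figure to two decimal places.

Penalty periods: ⌈123/30⌉ = 5; penalty = 5 × 1% × $537,192.00 = $26,859.60

$26,859.60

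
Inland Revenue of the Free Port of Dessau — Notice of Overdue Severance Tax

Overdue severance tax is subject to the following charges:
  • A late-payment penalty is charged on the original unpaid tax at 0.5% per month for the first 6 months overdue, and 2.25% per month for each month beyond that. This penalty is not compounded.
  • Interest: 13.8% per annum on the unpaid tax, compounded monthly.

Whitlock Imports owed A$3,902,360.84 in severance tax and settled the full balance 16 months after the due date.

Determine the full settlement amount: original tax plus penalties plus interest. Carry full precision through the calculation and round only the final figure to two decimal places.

Penalty, months 1–6: 6 × 0.5% × A$3,902,360.84 = A$117,070.83…
Penalty, months 7–16: 10 × 2.25% × A$3,902,360.84 = A$878,031.19…
Interest (13.8%/yr ÷ 12 = 1.15%/month): A$3,902,360.84 × ((1 + 0.0115)^16 − 1) = A$783,416.1844…
Total = A$3,902,360.84 + A$995,102.0142 + A$783,416.1844… = A$5,680,879.04

A$5,680,879.04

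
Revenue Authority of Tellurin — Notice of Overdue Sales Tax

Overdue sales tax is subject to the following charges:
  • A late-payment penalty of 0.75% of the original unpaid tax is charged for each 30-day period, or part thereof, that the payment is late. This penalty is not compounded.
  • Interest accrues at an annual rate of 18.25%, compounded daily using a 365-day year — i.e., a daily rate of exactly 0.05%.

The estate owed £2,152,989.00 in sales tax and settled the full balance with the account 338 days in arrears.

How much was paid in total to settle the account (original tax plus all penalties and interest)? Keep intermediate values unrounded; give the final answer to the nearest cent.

Penalty periods: ⌈338/30⌉ = 12; penalty = 12 × 0.75% × £2,152,989.00 = £193,769.01
Interest: £2,152,989.00 × ((1 + 0.0005)^338 − 1) = £2,152,989.00 × 0.18407013… = £396,300.9599…
Total = £2,152,989.00 + £193,769.0100 + £396,300.9599… = £2,743,058.97

£2,743,058.97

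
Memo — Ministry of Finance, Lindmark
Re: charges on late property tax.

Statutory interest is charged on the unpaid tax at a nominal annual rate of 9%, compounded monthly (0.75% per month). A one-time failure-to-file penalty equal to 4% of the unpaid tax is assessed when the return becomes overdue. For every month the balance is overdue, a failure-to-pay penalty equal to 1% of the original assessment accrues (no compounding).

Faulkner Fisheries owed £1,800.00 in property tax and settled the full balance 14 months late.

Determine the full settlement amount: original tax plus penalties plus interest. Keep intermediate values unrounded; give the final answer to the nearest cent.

£2,322.50

Failure-to-file penalty: 4% × £1,800.00 = £72.00
Failure-to-pay penalty: 14 × 1% × £1,800.00 = £252.00
Interest: £1,800.00 × ((1 + 0.0075)^14 − 1) = £1,800.00 × 0.1102755… = £198.4959…
Total = £1,800.00 + £324.0000 + £198.4959… = £2,322.50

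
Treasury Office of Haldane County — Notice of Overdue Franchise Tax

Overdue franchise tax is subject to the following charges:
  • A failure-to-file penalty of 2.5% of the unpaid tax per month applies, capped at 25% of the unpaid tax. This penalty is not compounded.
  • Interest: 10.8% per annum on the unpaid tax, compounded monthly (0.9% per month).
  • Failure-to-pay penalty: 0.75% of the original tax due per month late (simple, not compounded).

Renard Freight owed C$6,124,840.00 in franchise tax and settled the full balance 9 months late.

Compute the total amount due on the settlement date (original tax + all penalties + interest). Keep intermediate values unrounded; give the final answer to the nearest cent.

Failure-to-file: 9 × 2.5% × C$6,124,840.00 = C$1,378,089.00 (under the 25% cap)
Failure-to-pay penalty: 9 × 0.75% × C$6,124,840.00 = C$413,426.70
Interest: C$6,124,840.00 × ((1 + 0.009)^9 − 1) = C$6,124,840.00 × 0.0839781… = C$514,352.2433…
Total = C$6,124,840.00 + C$1,791,515.7000 + C$514,352.2433… = C$8,430,707.94

C$8,430,707.94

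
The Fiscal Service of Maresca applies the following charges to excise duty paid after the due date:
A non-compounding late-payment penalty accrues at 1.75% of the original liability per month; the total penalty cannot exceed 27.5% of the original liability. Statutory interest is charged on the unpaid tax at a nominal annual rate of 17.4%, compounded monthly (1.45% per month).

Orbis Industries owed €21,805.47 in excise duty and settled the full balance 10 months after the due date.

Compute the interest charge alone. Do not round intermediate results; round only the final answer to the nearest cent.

Interest: €21,805.47 × ((1 + 0.0145)^10 − 1) = €21,805.47 × 0.1548365… = €3,376.2833…

€3,376.28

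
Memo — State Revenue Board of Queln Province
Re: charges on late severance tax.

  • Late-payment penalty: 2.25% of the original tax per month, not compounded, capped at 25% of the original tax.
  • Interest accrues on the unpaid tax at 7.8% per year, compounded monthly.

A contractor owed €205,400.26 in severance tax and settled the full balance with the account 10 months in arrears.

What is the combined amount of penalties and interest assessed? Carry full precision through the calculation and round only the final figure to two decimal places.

Penalty: 10 × 2.25% × €205,400.26 = €46,215.06… (below the 25% cap of €51,350.07…)
Interest (7.8%/yr ÷ 12 = 0.65%/month): €205,400.26 × ((1 + 0.0065)^10 − 1) = €13,748.3807…
Penalties + interest = €46,215.0585 + €13,748.3807… = €59,963.44

€59,963.44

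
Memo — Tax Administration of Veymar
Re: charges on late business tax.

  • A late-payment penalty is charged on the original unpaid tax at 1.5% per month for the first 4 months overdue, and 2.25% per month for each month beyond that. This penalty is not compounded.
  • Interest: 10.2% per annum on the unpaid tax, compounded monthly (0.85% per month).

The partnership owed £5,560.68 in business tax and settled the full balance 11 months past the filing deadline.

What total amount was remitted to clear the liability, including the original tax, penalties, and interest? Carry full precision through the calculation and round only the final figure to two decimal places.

£7,312.72

Penalty, months 1–4: 4 × 1.5% × £5,560.68 = £333.64…
Penalty, months 5–11: 7 × 2.25% × £5,560.68 = £875.81…
Interest: £5,560.68 × ((1 + 0.0085)^11 − 1) = £5,560.68 × 0.0975768… = £542.5935…
Total = £5,560.68 + £1,209.4479 + £542.5935… = £7,312.72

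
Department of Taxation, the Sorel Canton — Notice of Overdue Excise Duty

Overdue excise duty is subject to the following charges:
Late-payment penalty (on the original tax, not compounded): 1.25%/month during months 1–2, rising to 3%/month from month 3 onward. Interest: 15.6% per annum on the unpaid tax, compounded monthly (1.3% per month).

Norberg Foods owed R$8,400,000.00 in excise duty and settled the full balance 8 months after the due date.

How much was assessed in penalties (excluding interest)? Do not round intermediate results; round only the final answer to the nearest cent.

R$1,722,000.00

Penalty, months 1–2: 2 × 1.25% × R$8,400,000.00 = R$210,000.00
Penalty, months 3–8: 6 × 3% × R$8,400,000.00 = R$1,512,000.00
Total penalty = R$210,000.00 + R$1,512,000.00 = R$1,722,000.00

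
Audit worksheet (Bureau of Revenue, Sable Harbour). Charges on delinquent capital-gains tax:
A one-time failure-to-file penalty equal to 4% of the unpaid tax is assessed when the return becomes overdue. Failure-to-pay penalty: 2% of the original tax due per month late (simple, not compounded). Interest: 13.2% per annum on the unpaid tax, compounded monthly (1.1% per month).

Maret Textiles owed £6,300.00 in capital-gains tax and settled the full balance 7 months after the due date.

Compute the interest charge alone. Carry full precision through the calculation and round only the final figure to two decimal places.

Interest: £6,300.00 × ((1 + 0.011)^7 − 1) = £6,300.00 × 0.0795881… = £501.4050…

£501.41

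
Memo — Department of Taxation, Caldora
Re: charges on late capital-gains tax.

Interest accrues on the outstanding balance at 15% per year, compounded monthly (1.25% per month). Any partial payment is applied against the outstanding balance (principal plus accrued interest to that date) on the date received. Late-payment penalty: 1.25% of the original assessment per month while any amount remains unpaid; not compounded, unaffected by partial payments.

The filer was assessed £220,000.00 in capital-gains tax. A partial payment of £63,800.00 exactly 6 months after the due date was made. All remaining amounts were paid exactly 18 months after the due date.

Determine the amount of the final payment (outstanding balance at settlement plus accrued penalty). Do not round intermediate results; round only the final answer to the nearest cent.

Balance at month 6: £220,000.0000 × (1 + 0.0125)^6 = £237,024.2997…
After £63,800.00 payment: £237,024.2997… − £63,800.00 = £173,224.2997…
Balance at month 18: £173,224.2997… × (1 + 0.0125)^12 = £201,070.8885…
Penalty: 18 × 1.25% × £220,000.00 = £49,500.00
Final settlement = outstanding balance + penalty = £201,070.8885… + £49,500.00 = £250,570.89

£250,570.89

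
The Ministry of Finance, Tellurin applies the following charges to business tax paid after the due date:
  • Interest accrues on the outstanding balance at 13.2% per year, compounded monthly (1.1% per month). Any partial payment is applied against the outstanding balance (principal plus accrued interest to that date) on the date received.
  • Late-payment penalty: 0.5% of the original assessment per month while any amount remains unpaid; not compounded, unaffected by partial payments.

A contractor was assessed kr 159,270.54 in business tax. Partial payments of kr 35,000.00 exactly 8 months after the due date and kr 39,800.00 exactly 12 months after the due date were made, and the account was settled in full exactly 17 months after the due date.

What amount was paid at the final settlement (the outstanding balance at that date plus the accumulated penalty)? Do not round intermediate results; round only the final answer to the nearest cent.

Balance at month 8: kr 159,270.5400 × (1 + 0.011)^8 = kr 173,837.9922…
After kr 35,000.00 payment: kr 173,837.9922… − kr 35,000.00 = kr 138,837.9922…
Balance at month 12: kr 138,837.9922… × (1 + 0.011)^4 = kr 145,048.4014…
After kr 39,800.00 payment: kr 145,048.4014… − kr 39,800.00 = kr 105,248.4014…
Balance at month 17: kr 105,248.4014… × (1 + 0.011)^5 = kr 111,165.8226…
Penalty: 17 × 0.5% × kr 159,270.54 = kr 13,538.00…
Final settlement = outstanding balance + penalty = kr 111,165.8226… + kr 13,538.00… = kr 124,703.82

kr 124,703.82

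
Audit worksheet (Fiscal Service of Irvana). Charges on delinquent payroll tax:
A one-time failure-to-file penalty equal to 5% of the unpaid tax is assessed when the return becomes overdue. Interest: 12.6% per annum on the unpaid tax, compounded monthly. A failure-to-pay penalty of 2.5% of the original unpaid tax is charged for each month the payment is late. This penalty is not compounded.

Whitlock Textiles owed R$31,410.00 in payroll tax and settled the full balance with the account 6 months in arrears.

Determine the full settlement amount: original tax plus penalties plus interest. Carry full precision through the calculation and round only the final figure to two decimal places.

R$39,723.51

Failure-to-file penalty: 5% × R$31,410.00 = R$1,570.50
Failure-to-pay penalty: 6 × 2.5% × R$31,410.00 = R$4,711.50
Interest (12.6%/yr ÷ 12 = 1.05%/month): R$31,410.00 × ((1 + 0.0105)^6 − 1) = R$2,031.5073…
Total = R$31,410.00 + R$6,282.0000 + R$2,031.5073… = R$39,723.51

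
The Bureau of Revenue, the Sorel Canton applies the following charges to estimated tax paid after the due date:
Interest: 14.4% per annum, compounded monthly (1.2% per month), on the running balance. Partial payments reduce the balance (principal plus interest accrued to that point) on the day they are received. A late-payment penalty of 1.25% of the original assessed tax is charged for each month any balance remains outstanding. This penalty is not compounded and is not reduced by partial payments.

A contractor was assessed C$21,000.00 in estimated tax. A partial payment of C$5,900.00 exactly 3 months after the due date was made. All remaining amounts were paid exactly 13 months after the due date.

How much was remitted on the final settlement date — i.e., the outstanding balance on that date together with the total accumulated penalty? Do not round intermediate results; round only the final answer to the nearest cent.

C$21,287.59

Balance at month 3: C$21,000.0000 × (1 + 0.012)^3 = C$21,765.1083…
After C$5,900.00 payment: C$21,765.1083… − C$5,900.00 = C$15,865.1083…
Balance at month 13: C$15,865.1083… × (1 + 0.012)^10 = C$17,875.0871…
Penalty: 13 × 1.25% × C$21,000.00 = C$3,412.50
Final settlement = outstanding balance + penalty = C$17,875.0871… + C$3,412.50 = C$21,287.59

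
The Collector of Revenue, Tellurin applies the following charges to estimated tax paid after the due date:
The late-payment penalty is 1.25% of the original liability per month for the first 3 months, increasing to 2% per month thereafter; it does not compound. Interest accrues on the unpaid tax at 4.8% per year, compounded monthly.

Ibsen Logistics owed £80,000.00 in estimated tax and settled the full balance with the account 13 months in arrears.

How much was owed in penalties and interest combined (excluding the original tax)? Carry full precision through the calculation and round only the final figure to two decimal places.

£23,261.32

Penalty, months 1–3: 3 × 1.25% × £80,000.00 = £3,000.00
Penalty, months 4–13: 10 × 2% × £80,000.00 = £16,000.00
Interest (4.8%/yr ÷ 12 = 0.4%/month): £80,000.00 × ((1 + 0.004)^13 − 1) = £4,261.3191…
Penalties + interest = £19,000.0000 + £4,261.3191… = £23,261.32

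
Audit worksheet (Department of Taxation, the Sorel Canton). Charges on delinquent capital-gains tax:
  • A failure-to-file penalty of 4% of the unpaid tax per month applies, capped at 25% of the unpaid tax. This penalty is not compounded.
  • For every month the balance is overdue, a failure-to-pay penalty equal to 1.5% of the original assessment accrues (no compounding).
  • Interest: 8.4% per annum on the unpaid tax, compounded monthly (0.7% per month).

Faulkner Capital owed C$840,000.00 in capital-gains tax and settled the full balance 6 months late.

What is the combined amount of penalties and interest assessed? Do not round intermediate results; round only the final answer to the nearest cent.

C$313,103.19

Failure-to-file: 6 × 4% × C$840,000.00 = C$201,600.00 (under the 25% cap)
Failure-to-pay penalty = 1.5% × C$840,000.00 × 6 mo = C$75,600.00
Interest: C$840,000.00 × ((1 + 0.007)^6 − 1) = C$840,000.00 × 0.0427419… = C$35,903.1927…
Penalties + interest = C$277,200.0000 + C$35,903.1927… = C$313,103.19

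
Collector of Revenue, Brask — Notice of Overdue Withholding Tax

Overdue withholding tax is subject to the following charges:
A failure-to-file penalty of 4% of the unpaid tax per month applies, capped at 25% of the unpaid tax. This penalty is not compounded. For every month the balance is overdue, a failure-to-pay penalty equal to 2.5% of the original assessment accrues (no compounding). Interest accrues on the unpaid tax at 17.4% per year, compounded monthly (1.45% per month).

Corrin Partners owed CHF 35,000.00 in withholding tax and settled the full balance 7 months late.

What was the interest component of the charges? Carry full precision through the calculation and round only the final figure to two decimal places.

CHF 3,710.82

Interest: CHF 35,000.00 × ((1 + 0.0145)^7 − 1) = CHF 35,000.00 × 0.1060235… = CHF 3,710.8229…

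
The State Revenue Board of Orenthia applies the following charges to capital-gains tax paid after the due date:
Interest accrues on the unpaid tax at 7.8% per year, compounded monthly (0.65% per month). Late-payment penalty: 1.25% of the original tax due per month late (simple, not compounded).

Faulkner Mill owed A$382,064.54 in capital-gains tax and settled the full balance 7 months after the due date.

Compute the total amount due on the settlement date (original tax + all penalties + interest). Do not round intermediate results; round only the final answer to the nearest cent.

Late-payment penalty = 1.25% × A$382,064.54 × 7 mo = A$33,430.65…
Interest: A$382,064.54 × ((1 + 0.0065)^7 − 1) = A$382,064.54 × 0.0463969… = A$17,726.6197…
Total = A$382,064.54 + A$33,430.6473… + A$17,726.6197… = A$433,221.81

A$433,221.81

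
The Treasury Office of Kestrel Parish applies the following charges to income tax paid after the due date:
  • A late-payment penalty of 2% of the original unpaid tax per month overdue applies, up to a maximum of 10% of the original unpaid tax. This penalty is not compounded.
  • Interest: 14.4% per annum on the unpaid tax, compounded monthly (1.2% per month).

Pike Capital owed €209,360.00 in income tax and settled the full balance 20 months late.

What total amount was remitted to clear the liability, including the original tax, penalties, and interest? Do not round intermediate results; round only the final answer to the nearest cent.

€286,704.78

Penalty (uncapped): 20 × 2% × €209,360.00 = €83,744.00; cap = 10% × €209,360.00 = €20,936.00 → penalty = €20,936.00
Interest: €209,360.00 × ((1 + 0.012)^20 − 1) = €209,360.00 × 0.2694344… = €56,408.7781…
Total = €209,360.00 + €20,936.0000 + €56,408.7781… = €286,704.78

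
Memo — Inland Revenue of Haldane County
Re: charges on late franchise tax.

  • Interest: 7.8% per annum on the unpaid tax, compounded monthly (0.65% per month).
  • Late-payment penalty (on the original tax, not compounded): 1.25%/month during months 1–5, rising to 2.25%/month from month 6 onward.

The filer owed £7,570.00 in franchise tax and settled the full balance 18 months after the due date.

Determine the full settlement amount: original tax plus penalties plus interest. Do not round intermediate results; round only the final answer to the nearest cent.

Penalty, months 1–5: 5 × 1.25% × £7,570.00 = £473.13…
Penalty, months 6–18: 13 × 2.25% × £7,570.00 = £2,214.23…
Interest: £7,570.00 × ((1 + 0.0065)^18 − 1) = £7,570.00 × 0.1236939… = £936.3629…
Total = £7,570.00 + £2,687.3500 + £936.3629… = £11,193.71

£11,193.71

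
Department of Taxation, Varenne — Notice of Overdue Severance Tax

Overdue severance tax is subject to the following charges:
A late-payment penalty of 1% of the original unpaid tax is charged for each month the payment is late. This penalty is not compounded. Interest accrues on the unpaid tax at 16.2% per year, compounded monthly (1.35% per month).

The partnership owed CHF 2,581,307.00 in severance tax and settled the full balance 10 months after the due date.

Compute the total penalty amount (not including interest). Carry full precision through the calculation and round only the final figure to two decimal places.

Late-payment penalty = 1% × CHF 2,581,307.00 × 10 mo = CHF 258,130.70

CHF 258,130.70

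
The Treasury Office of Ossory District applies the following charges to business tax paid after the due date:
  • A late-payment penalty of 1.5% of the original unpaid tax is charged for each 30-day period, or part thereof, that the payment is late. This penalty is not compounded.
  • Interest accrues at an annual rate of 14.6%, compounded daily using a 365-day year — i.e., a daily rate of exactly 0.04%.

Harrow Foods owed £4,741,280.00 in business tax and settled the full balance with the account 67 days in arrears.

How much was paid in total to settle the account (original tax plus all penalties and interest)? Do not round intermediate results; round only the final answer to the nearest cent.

£5,083,395.81

Penalty periods: ⌈67/30⌉ = 3; penalty = 3 × 1.5% × £4,741,280.00 = £213,357.60
Interest: £4,741,280.00 × ((1 + 0.0004)^67 − 1) = £4,741,280.00 × 0.02715685… = £128,758.2091…
Total = £4,741,280.00 + £213,357.6000 + £128,758.2091… = £5,083,395.81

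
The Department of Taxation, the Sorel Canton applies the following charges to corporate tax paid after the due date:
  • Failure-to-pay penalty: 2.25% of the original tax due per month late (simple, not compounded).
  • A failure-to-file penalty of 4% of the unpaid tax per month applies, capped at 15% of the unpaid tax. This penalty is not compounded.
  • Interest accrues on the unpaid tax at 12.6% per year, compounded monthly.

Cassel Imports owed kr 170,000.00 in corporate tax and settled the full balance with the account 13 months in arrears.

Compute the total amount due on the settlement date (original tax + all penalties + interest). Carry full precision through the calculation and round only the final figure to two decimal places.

Failure-to-file: 13 × 4% × kr 170,000.00 = kr 88,400.00, capped at 15% × kr 170,000.00 = kr 25,500.00
Failure-to-pay penalty = 2.25% × kr 170,000.00 × 13 mo = kr 49,725.00
Interest (12.6%/yr ÷ 12 = 1.05%/month): kr 170,000.00 × ((1 + 0.0105)^13 − 1) = kr 24,724.7045…
Total = kr 170,000.00 + kr 75,225.0000 + kr 24,724.7045… = kr 269,949.70

kr 269,949.70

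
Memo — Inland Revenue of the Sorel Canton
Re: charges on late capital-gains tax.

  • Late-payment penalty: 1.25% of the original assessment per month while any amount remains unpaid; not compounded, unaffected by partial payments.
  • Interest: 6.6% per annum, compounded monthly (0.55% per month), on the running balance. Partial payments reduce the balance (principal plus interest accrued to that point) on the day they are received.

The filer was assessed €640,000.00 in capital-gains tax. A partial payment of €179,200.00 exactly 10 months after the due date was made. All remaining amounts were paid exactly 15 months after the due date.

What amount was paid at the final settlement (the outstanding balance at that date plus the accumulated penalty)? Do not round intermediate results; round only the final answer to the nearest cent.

€630,699.55

Balance at month 10: €640,000.0000 × (1 + 0.0055)^10 = €676,084.1014…
After €179,200.00 payment: €676,084.1014… − €179,200.00 = €496,884.1014…
Balance at month 15: €496,884.1014… × (1 + 0.0055)^5 = €510,699.5506…
Penalty: 15 × 1.25% × €640,000.00 = €120,000.00
Final settlement = outstanding balance + penalty = €510,699.5506… + €120,000.00 = €630,699.55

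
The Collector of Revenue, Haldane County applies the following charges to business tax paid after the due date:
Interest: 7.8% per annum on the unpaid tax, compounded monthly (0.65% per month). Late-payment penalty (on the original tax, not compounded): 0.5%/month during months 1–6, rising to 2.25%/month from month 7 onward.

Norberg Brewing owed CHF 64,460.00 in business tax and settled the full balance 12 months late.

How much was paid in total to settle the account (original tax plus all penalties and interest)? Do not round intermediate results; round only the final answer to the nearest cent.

Penalty, months 1–6: 6 × 0.5% × CHF 64,460.00 = CHF 1,933.80
Penalty, months 7–12: 6 × 2.25% × CHF 64,460.00 = CHF 8,702.10
Interest: CHF 64,460.00 × ((1 + 0.0065)^12 − 1) = CHF 64,460.00 × 0.0808498… = CHF 5,211.5788…
Total = CHF 64,460.00 + CHF 10,635.9000 + CHF 5,211.5788… = CHF 80,307.48

CHF 80,307.48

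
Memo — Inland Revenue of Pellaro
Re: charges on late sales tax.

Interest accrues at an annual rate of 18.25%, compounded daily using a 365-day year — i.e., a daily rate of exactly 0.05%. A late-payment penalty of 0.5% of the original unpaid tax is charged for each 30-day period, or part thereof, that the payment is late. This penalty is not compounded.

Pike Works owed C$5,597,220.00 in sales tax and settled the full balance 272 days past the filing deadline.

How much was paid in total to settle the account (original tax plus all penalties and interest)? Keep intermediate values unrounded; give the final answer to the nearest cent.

Penalty periods: ⌈272/30⌉ = 10; penalty = 10 × 0.5% × C$5,597,220.00 = C$279,861.00
Interest: C$5,597,220.00 × ((1 + 0.0005)^272 − 1) = C$5,597,220.00 × 0.14564295… = C$815,195.6553…
Total = C$5,597,220.00 + C$279,861.0000 + C$815,195.6553… = C$6,692,276.66

C$6,692,276.66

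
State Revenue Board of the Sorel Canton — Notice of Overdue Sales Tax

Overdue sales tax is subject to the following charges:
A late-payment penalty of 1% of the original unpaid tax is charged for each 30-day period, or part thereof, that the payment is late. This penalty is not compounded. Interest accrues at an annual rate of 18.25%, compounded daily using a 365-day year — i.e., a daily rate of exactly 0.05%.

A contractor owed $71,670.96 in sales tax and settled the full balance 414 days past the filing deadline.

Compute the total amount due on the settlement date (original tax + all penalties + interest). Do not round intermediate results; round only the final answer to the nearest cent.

Penalty periods: ⌈414/30⌉ = 14; penalty = 14 × 1% × $71,670.96 = $10,033.93…
Interest: $71,670.96 × ((1 + 0.0005)^414 − 1) = $71,670.96 × 0.22991894… = $16,478.5114…
Total = $71,670.96 + $10,033.9344 + $16,478.5114… = $98,183.41

$98,183.41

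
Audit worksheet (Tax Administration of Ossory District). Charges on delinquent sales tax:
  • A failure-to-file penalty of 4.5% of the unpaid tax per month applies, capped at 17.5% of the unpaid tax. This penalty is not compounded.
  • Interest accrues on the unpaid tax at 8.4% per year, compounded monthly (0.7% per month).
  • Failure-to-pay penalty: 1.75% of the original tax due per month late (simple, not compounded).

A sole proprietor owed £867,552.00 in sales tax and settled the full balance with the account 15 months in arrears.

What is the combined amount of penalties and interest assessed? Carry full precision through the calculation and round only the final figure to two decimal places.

£475,248.80

Failure-to-file: 15 × 4.5% × £867,552.00 = £585,597.60, capped at 17.5% × £867,552.00 = £151,821.60
Failure-to-pay penalty = 1.75% × £867,552.00 × 15 mo = £227,732.40
Interest: £867,552.00 × ((1 + 0.007)^15 − 1) = £867,552.00 × 0.1103044… = £95,694.7971…
Penalties + interest = £379,554.0000 + £95,694.7971… = £475,248.80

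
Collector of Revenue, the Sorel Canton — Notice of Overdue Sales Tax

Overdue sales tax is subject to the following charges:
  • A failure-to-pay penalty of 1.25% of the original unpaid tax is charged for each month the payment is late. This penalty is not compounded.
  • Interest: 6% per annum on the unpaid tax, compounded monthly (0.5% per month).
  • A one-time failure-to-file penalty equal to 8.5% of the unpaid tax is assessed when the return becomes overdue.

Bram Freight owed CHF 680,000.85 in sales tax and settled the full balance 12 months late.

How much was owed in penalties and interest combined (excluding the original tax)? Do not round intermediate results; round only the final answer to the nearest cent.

CHF 201,741.16

Failure-to-file penalty: 8.5% × CHF 680,000.85 = CHF 57,800.07…
Failure-to-pay penalty: 12 × 1.25% × CHF 680,000.85 = CHF 102,000.13…
Interest: CHF 680,000.85 × ((1 + 0.005)^12 − 1) = CHF 680,000.85 × 0.0616778… = CHF 41,940.9645…
Penalties + interest = CHF 159,800.1998… + CHF 41,940.9645… = CHF 201,741.16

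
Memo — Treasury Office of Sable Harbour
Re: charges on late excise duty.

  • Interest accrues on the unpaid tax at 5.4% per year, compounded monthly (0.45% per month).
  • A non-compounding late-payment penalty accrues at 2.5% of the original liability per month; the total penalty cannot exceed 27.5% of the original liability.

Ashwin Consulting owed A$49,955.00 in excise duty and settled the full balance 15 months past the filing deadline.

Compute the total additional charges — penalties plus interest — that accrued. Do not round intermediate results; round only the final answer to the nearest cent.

Penalty (uncapped): 15 × 2.5% × A$49,955.00 = A$18,733.13…; cap = 27.5% × A$49,955.00 = A$13,737.63… → penalty = A$13,737.63…
Interest: A$49,955.00 × ((1 + 0.0045)^15 − 1) = A$49,955.00 × 0.0696683… = A$3,480.2788…
Penalties + interest = A$13,737.6250 + A$3,480.2788… = A$17,217.90

A$17,217.90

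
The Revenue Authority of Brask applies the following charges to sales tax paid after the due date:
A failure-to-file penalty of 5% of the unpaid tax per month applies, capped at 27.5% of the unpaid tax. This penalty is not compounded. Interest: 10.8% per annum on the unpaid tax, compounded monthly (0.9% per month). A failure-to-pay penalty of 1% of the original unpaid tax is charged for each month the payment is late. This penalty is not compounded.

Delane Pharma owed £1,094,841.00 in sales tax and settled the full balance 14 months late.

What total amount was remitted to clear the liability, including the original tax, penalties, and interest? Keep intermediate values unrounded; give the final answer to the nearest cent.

Failure-to-file: 14 × 5% × £1,094,841.00 = £766,388.70, capped at 27.5% × £1,094,841.00 = £301,081.28…
Failure-to-pay penalty: 14 × 1% × £1,094,841.00 = £153,277.74
Interest: £1,094,841.00 × ((1 + 0.009)^14 − 1) = £1,094,841.00 × 0.1336430… = £146,317.8833…
Total = £1,094,841.00 + £454,359.0150 + £146,317.8833… = £1,695,517.90

£1,695,517.90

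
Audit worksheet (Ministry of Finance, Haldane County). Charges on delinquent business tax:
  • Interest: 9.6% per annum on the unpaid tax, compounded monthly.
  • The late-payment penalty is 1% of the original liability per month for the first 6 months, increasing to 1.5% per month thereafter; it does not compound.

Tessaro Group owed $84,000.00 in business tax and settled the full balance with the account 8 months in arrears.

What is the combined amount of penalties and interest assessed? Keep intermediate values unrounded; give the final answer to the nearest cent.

Penalty, months 1–6: 6 × 1% × $84,000.00 = $5,040.00
Penalty, months 7–8: 2 × 1.5% × $84,000.00 = $2,520.00
Interest (9.6%/yr ÷ 12 = 0.8%/month): $84,000.00 × ((1 + 0.008)^8 − 1) = $5,528.9607…
Penalties + interest = $7,560.0000 + $5,528.9607… = $13,088.96

$13,088.96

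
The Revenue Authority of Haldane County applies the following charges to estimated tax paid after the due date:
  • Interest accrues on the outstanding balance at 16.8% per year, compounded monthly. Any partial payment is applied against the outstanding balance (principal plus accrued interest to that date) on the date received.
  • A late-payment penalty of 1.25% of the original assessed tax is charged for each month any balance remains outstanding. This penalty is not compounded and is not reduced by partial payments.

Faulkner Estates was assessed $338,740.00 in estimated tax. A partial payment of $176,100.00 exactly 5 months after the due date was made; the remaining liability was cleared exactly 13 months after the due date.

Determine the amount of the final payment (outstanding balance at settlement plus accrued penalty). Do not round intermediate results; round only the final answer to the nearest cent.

$264,072.79

Monthly rate = 16.8% ÷ 12 = 1.4%
Balance at month 5: $338,740.0000 × (1 + 0.014)^5 = $363,125.0907…
After $176,100.00 payment: $363,125.0907… − $176,100.00 = $187,025.0907…
Balance at month 13: $187,025.0907… × (1 + 0.014)^8 = $209,027.5422…
Penalty: 13 × 1.25% × $338,740.00 = $55,045.25
Final settlement = outstanding balance + penalty = $209,027.5422… + $55,045.25 = $264,072.79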